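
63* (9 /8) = 567 /8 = 70.88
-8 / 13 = -0.62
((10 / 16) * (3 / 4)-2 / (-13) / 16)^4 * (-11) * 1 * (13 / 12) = -0.62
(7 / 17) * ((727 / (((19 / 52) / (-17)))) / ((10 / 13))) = -18106.13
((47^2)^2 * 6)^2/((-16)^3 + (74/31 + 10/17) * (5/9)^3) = -82331023892177936367/393354392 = -209304956463.22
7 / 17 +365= 6212 / 17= 365.41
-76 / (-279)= 76 / 279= 0.27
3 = 3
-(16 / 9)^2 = -256 / 81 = -3.16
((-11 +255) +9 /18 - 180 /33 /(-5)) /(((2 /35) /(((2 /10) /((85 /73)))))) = 2760933 /3740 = 738.22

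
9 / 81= 1 / 9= 0.11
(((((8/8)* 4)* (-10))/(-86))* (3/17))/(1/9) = 540/731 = 0.74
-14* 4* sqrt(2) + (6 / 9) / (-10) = -56* sqrt(2)-1 / 15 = -79.26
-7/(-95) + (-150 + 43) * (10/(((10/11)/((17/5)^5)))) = -31752257716/59375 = -534774.87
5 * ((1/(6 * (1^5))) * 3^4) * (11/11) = 135/2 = 67.50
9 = 9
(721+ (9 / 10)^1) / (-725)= -7219 / 7250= -1.00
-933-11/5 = -935.20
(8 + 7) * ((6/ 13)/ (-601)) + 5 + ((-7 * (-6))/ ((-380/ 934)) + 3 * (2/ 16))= -581129023/ 5937880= -97.87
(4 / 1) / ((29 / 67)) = 9.24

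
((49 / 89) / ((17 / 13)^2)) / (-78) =-637 / 154326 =-0.00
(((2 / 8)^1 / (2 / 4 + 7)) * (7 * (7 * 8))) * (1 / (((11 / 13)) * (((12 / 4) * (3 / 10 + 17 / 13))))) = 66248 / 20691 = 3.20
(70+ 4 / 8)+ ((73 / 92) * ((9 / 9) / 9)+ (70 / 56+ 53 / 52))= 784237 / 10764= 72.86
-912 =-912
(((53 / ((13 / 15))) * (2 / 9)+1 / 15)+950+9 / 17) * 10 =9641.86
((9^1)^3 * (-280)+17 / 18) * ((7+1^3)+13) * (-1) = 25719001 / 6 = 4286500.17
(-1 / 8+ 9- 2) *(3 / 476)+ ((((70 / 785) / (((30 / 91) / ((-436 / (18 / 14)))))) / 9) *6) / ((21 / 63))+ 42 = -11413107689 / 80710560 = -141.41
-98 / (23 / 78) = -332.35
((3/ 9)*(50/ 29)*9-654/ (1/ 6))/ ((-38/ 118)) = 6705114/ 551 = 12168.99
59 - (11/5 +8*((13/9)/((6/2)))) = 7148/135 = 52.95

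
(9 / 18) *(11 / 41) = 11 / 82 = 0.13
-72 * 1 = -72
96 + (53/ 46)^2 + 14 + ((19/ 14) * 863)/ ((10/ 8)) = 77637019/ 74060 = 1048.30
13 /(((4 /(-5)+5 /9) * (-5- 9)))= 585 /154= 3.80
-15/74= -0.20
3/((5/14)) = 42/5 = 8.40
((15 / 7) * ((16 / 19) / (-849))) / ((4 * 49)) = -20 / 1844311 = -0.00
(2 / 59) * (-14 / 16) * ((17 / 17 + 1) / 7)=-1 / 118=-0.01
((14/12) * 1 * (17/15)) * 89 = 10591/90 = 117.68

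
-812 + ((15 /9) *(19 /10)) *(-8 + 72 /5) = -11876 /15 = -791.73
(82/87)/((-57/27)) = -246/551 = -0.45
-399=-399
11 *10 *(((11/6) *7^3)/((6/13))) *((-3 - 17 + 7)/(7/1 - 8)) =35070035/18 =1948335.28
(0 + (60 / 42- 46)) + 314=1886 / 7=269.43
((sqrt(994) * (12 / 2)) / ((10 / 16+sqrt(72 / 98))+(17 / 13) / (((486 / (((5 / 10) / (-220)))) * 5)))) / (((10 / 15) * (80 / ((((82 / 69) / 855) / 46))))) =3324321 * sqrt(994) / 1449436929781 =0.00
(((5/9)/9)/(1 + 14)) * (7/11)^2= 49/29403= 0.00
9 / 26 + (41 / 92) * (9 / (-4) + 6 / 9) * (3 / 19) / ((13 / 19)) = 877 / 4784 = 0.18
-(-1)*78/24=13/4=3.25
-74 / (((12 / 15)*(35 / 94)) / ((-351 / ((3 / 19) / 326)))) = 1260249822 / 7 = 180035688.86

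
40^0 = 1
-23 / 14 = -1.64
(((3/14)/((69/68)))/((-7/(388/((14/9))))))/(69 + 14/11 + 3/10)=-6530040/61242307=-0.11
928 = 928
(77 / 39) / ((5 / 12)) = 308 / 65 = 4.74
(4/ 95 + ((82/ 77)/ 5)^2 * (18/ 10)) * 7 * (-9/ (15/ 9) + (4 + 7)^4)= 18218227616/ 1436875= 12679.06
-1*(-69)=69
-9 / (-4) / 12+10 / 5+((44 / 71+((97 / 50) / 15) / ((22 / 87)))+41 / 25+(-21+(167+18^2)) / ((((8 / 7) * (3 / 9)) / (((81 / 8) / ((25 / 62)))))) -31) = 30953.42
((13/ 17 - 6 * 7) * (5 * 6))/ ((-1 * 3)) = 7010/ 17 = 412.35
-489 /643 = -0.76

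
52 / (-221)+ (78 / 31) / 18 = -151 / 1581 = -0.10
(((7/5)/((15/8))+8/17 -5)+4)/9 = 277/11475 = 0.02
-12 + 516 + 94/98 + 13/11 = 272810/539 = 506.14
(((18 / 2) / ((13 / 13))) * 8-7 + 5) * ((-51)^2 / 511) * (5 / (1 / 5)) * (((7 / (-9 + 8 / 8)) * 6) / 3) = -2275875 / 146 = -15588.18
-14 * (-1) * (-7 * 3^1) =-294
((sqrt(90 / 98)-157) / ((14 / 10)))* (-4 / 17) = 3140 / 119-60* sqrt(5) / 833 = 26.23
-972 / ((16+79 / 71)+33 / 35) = -201285 / 3739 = -53.83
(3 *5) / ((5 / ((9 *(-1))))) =-27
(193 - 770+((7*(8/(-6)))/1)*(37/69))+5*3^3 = -92530/207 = -447.00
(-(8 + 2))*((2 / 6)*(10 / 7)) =-100 / 21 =-4.76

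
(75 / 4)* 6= 225 / 2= 112.50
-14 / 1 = -14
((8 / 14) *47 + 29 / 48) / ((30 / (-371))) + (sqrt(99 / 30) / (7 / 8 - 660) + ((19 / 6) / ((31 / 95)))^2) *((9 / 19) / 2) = -439093291 / 1383840 - 18 *sqrt(330) / 500935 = -317.30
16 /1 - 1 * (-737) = 753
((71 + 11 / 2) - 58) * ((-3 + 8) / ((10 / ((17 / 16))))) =629 / 64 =9.83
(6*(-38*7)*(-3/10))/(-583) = -2394/2915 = -0.82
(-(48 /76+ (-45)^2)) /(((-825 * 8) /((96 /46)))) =76974 /120175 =0.64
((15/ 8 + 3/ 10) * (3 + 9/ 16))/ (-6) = -1653/ 1280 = -1.29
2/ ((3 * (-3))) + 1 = 7/ 9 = 0.78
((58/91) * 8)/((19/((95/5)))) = 464/91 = 5.10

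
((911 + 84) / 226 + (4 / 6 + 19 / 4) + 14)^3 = 13514.13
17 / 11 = 1.55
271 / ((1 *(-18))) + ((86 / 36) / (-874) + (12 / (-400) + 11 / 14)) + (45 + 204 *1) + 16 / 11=3575824951 / 15142050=236.15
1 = 1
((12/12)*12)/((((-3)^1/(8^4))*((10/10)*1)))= -16384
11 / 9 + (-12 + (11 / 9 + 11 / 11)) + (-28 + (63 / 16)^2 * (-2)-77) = -166537 / 1152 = -144.56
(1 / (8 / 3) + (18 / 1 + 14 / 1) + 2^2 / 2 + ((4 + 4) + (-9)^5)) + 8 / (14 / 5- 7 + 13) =-5192503 / 88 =-59005.72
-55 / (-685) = 11 / 137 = 0.08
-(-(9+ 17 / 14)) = 143 / 14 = 10.21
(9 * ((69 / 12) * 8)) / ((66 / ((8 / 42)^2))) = 368 / 1617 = 0.23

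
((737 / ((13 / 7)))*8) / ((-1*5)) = -41272 / 65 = -634.95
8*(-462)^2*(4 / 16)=426888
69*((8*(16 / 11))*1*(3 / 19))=26496 / 209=126.78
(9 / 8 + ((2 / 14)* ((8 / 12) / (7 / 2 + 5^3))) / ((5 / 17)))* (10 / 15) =243409 / 323820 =0.75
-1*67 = -67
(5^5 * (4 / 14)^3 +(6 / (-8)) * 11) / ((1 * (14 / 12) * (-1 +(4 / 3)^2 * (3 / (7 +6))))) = -10375677 / 110446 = -93.94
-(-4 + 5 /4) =11 /4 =2.75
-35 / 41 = -0.85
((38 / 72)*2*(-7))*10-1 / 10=-73.99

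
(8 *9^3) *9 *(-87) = -4566456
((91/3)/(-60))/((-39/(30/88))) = 7/1584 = 0.00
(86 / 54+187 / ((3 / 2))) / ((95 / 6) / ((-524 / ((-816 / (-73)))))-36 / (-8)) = 65200534 / 2149389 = 30.33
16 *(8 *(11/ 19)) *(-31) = -43648/ 19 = -2297.26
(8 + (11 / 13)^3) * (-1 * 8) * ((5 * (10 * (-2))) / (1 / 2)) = 30251200 / 2197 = 13769.32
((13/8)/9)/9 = 13/648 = 0.02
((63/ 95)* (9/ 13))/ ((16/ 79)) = 44793/ 19760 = 2.27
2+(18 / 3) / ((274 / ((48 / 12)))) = 286 / 137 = 2.09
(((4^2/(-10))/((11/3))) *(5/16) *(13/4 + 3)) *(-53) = 3975/88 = 45.17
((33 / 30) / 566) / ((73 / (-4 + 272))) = 737 / 103295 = 0.01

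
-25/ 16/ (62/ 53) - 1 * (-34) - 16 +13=29.66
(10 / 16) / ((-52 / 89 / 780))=-6675 / 8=-834.38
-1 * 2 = -2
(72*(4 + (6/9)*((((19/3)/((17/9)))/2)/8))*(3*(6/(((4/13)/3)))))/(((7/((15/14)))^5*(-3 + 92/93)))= -125602205259375/57471284260544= -2.19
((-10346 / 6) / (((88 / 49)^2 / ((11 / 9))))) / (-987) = 1774339 / 2680128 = 0.66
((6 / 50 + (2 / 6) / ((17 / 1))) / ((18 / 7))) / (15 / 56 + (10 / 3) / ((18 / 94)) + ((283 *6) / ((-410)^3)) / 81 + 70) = 12022579240 / 19415088708271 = 0.00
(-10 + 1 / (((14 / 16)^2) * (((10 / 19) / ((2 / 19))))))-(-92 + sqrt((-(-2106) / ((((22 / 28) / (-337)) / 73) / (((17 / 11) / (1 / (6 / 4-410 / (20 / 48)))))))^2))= -2968156035176316 / 29645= -100123327211.21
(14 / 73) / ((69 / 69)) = 14 / 73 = 0.19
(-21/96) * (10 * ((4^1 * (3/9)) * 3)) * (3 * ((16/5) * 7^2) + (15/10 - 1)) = -32963/8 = -4120.38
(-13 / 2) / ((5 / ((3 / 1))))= -39 / 10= -3.90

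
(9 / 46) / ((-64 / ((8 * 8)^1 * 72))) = -324 / 23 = -14.09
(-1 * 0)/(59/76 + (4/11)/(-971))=0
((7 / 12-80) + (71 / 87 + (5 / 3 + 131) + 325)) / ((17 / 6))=131915 / 986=133.79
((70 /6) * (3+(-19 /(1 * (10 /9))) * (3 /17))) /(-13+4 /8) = 7 /425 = 0.02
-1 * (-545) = 545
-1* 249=-249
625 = 625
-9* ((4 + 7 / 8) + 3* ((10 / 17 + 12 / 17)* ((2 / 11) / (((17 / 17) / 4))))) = -9423 / 136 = -69.29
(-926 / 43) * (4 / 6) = -1852 / 129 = -14.36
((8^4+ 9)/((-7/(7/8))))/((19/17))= -69785/152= -459.11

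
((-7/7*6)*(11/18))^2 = 13.44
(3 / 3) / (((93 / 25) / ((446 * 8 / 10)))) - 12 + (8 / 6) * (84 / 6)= 3180 / 31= 102.58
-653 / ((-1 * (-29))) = -653 / 29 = -22.52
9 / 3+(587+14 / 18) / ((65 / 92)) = 834.93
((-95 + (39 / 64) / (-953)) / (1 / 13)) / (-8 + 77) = -17.90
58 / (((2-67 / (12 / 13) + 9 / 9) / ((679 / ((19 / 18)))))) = -8506512 / 15865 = -536.18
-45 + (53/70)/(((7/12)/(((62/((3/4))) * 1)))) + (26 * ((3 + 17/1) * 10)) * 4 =5111263/245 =20862.30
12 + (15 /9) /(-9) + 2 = 373 /27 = 13.81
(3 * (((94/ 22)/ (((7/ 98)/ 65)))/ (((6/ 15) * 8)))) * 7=2245425/ 88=25516.19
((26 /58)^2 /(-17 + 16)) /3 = -169 /2523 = -0.07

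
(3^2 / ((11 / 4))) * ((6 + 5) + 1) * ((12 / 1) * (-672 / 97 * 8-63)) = -59548608 / 1067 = -55809.38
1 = 1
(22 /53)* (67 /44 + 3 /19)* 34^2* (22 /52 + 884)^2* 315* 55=3719754159679490625 /340366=10928688998547.12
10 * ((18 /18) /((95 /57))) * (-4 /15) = -8 /5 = -1.60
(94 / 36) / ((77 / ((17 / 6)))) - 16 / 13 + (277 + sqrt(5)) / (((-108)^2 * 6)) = -1.13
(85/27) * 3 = 85/9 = 9.44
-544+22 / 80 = -21749 / 40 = -543.72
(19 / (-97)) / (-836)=1 / 4268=0.00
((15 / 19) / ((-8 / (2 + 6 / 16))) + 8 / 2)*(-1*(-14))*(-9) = -15183 / 32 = -474.47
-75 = -75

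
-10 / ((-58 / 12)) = 60 / 29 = 2.07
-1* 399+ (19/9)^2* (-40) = -46759/81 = -577.27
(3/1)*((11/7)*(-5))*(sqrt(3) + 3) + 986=6407/7-165*sqrt(3)/7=874.46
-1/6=-0.17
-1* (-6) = 6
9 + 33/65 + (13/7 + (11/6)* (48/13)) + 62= 80.13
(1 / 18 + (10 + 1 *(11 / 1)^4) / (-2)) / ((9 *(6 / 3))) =-65929 / 162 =-406.97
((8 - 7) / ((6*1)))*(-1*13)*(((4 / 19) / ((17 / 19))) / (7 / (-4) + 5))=-8 / 51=-0.16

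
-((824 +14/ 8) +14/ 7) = -3311/ 4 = -827.75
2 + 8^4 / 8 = 514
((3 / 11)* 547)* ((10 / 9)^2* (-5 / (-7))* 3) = 273500 / 693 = 394.66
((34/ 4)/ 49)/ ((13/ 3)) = 51/ 1274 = 0.04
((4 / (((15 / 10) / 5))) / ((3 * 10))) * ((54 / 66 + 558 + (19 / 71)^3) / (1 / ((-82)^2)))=59175351827936 / 35433189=1670054.36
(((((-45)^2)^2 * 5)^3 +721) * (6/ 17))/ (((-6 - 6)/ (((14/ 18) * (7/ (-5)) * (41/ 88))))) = 509285366992123772158871/ 3960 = 128607415907101962666.38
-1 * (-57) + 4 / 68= 970 / 17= 57.06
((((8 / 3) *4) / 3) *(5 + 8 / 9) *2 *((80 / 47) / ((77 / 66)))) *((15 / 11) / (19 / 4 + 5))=10854400 / 1270269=8.54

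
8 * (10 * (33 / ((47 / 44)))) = 116160 / 47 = 2471.49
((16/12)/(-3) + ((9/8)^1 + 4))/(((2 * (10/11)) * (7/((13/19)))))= 48191/191520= 0.25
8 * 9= 72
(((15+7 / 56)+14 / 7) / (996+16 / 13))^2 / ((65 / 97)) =23667709 / 53780894720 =0.00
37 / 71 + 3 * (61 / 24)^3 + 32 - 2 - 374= -96259645 / 327168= -294.22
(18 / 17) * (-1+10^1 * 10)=1782 / 17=104.82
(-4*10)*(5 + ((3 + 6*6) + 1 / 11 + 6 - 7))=-18960 / 11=-1723.64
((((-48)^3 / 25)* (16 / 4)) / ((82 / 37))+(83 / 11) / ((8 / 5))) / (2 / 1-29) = 719749729 / 2435400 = 295.54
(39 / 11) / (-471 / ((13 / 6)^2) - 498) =-2197 / 370766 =-0.01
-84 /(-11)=84 /11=7.64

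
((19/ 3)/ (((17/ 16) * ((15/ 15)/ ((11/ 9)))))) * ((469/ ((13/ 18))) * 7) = 21956704/ 663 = 33117.20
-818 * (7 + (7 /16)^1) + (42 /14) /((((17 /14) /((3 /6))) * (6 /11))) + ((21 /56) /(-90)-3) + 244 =-23829707 /4080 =-5840.61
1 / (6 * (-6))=-1 / 36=-0.03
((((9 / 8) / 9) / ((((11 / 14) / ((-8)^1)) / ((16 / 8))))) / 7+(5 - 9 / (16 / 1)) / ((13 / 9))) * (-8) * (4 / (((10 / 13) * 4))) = -28.17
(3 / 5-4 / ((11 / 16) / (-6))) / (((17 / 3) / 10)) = 11718 / 187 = 62.66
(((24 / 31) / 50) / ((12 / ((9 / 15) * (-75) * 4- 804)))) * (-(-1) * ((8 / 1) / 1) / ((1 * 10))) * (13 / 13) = -3936 / 3875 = -1.02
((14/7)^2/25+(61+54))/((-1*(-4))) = 2879/100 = 28.79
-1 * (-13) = 13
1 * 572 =572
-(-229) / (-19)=-229 / 19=-12.05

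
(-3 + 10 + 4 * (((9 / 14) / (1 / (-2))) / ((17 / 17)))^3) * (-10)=5150 / 343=15.01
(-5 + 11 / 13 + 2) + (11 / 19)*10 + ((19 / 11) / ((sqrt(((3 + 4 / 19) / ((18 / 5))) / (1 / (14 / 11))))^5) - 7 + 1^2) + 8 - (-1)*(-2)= 4.89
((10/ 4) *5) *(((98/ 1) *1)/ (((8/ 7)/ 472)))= 505925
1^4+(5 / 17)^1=22 / 17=1.29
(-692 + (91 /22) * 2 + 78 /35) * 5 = -262377 /77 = -3407.49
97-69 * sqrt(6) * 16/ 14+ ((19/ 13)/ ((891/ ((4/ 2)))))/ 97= 108984485/ 1123551-552 * sqrt(6)/ 7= -96.16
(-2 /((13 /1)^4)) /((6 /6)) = -2 /28561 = -0.00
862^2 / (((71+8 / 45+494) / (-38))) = -1270605240 / 25433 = -49958.92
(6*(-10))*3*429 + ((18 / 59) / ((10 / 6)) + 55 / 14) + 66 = -318629039 / 4130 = -77149.89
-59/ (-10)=59/ 10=5.90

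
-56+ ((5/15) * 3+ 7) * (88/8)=32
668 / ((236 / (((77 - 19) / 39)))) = 9686 / 2301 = 4.21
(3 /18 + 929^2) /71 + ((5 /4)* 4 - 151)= 5116051 /426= 12009.51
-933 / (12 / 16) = -1244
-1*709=-709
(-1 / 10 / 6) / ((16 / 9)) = -3 / 320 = -0.01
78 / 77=1.01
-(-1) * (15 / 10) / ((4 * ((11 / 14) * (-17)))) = -0.03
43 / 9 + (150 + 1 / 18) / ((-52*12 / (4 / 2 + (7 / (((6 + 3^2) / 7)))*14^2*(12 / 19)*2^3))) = -137584673 / 177840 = -773.64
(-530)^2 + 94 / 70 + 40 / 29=285116263 / 1015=280902.72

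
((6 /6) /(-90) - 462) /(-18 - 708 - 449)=41581 /105750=0.39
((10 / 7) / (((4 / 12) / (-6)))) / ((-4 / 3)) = 135 / 7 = 19.29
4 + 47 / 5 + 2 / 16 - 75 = -2459 / 40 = -61.48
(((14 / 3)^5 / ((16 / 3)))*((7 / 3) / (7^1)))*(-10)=-336140 / 243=-1383.29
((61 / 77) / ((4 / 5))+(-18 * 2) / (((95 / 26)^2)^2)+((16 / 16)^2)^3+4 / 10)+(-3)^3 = -622446397263 / 25086792500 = -24.81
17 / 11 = 1.55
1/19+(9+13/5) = 1107/95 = 11.65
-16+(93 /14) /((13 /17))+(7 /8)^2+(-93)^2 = 50333643 /5824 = 8642.45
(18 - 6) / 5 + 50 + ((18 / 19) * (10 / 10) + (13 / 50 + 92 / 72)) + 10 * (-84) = -3356366 / 4275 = -785.11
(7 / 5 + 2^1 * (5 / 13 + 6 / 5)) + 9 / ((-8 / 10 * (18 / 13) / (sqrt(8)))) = 297 / 65 - 65 * sqrt(2) / 4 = -18.41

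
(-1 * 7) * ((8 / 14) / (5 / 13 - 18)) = 52 / 229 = 0.23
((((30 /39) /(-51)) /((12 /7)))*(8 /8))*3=-35 /1326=-0.03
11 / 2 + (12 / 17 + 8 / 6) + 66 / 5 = 10577 / 510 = 20.74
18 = 18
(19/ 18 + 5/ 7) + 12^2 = 18367/ 126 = 145.77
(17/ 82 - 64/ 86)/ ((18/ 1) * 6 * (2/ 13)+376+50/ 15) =-73827/ 54448492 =-0.00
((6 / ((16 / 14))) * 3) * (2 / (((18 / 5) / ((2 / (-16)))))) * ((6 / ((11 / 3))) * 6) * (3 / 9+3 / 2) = -315 / 16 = -19.69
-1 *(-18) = 18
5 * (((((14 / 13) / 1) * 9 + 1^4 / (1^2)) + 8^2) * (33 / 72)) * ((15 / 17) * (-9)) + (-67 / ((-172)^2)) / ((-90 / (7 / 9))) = -7198571996851 / 5295831840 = -1359.29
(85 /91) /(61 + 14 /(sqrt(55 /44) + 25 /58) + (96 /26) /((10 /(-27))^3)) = -53608883750 /279780534187 -2904078125* sqrt(5) /39968647741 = -0.35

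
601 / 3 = 200.33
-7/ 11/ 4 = -7/ 44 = -0.16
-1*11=-11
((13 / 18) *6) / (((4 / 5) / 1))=65 / 12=5.42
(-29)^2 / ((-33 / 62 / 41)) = -2137822 / 33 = -64782.48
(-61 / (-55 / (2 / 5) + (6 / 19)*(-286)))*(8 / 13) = 18544 / 112541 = 0.16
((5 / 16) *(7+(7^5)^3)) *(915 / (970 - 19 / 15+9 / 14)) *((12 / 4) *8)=6841829581026693750 / 203569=33609388369676.59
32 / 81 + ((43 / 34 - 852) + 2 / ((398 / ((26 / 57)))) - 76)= -9645840253 / 10412874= -926.34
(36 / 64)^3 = 729 / 4096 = 0.18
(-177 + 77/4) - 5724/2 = -12079/4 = -3019.75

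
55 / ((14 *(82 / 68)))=935 / 287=3.26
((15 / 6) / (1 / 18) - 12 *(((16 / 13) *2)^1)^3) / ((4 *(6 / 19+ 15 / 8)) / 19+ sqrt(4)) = -212521422 / 3904069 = -54.44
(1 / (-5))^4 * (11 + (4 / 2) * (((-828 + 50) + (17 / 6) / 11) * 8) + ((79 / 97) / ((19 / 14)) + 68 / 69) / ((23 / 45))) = -79981263817 / 4021656375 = -19.89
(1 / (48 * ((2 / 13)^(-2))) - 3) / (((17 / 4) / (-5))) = 30415 / 8619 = 3.53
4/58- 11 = -317/29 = -10.93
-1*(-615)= 615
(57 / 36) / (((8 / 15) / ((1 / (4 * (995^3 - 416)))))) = 0.00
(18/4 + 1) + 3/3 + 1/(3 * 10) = 98/15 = 6.53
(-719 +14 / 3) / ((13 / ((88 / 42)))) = -94292 / 819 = -115.13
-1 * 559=-559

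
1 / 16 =0.06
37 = 37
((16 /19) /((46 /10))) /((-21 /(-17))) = 1360 /9177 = 0.15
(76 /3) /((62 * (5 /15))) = 38 /31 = 1.23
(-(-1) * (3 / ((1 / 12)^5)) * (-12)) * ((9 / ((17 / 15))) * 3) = -3627970560 / 17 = -213410032.94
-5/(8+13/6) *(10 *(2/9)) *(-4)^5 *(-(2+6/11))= -5734400/2013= -2848.68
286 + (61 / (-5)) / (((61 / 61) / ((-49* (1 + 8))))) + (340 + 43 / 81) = 2432726 / 405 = 6006.73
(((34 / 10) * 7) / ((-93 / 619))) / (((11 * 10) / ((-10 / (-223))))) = -73661 / 1140645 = -0.06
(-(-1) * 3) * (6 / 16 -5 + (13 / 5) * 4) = 693 / 40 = 17.32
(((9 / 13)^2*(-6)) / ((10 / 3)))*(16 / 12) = -972 / 845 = -1.15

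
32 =32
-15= -15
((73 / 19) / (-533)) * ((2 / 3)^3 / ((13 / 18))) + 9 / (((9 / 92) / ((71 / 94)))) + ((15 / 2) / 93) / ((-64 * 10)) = 10236323110681 / 147314309376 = 69.49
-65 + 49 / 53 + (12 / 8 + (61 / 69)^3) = -2154940211 / 34821954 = -61.88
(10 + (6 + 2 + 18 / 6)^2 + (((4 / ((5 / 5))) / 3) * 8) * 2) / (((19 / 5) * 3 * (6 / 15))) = 11425 / 342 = 33.41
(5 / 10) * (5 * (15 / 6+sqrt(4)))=45 / 4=11.25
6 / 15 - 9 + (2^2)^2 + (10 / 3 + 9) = 296 / 15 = 19.73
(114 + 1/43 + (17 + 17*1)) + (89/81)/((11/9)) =148.92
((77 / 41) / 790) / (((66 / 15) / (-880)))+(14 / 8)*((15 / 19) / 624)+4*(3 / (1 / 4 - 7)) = -1037312387 / 460819008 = -2.25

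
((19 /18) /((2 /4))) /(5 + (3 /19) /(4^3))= 23104 /54747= 0.42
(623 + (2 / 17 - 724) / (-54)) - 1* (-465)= 168515 / 153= 1101.41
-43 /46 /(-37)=43 /1702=0.03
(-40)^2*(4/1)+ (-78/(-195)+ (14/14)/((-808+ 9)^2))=20430108807/3192005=6400.40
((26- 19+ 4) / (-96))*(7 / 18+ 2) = -473 / 1728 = -0.27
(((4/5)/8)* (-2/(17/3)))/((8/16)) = -6/85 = -0.07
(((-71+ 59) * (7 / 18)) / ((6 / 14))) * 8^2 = -6272 / 9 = -696.89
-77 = -77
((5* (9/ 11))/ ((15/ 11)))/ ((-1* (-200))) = 3/ 200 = 0.02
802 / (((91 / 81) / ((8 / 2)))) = 2855.47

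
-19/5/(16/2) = -19/40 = -0.48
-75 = -75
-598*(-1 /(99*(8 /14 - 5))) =-4186 /3069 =-1.36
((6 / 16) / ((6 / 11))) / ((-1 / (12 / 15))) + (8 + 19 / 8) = 393 / 40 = 9.82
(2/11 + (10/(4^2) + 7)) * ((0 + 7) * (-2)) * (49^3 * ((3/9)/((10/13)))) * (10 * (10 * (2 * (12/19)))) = -147101250660/209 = -703833735.22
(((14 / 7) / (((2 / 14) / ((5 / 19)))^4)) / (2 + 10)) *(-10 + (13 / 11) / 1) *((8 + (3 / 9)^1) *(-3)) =3639015625 / 8601186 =423.08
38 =38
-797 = -797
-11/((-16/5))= 55/16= 3.44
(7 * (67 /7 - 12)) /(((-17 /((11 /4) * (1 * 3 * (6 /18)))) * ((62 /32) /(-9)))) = -396 /31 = -12.77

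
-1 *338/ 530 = -169/ 265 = -0.64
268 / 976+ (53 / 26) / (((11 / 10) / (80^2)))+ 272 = 423324205 / 34892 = 12132.41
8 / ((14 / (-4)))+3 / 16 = -2.10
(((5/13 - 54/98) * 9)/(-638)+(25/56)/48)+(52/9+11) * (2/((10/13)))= 51071231987/1170449280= 43.63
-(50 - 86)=36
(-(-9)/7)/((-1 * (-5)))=9/35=0.26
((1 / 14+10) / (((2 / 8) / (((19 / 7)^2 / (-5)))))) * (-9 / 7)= 916218 / 12005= 76.32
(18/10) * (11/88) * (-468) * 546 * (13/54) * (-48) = 3321864/5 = 664372.80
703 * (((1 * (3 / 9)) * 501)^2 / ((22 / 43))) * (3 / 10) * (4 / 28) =2529169743 / 1540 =1642318.01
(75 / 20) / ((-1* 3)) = -5 / 4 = -1.25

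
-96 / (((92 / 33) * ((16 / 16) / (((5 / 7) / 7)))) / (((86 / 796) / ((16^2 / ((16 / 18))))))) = -2365 / 1794184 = -0.00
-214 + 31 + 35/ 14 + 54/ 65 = -23357/ 130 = -179.67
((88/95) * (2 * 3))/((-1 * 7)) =-528/665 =-0.79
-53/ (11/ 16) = -848/ 11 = -77.09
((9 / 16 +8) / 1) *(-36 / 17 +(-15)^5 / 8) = -1768623831 / 2176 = -812786.69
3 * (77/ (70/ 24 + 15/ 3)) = 29.18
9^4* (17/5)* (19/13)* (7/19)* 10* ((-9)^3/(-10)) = 569173311/65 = 8756512.48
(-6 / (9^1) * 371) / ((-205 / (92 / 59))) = 68264 / 36285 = 1.88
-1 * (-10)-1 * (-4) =14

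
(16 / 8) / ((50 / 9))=9 / 25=0.36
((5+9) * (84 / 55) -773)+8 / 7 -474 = -471423 / 385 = -1224.48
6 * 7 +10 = 52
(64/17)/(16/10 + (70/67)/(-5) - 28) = -10720/75769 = -0.14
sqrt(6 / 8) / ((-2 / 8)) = -2 * sqrt(3) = -3.46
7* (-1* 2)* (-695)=9730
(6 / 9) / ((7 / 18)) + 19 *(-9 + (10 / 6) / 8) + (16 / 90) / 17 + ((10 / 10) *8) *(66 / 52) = -86413421 / 556920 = -155.16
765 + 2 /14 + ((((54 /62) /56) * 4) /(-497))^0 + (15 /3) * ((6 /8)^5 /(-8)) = 43925191 /57344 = 765.99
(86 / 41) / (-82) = -43 / 1681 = -0.03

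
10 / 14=5 / 7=0.71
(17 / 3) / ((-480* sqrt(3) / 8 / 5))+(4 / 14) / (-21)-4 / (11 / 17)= -10018 / 1617-17* sqrt(3) / 108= -6.47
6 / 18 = 1 / 3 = 0.33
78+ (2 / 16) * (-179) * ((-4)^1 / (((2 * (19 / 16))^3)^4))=172644714080328430 / 2213314919066161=78.00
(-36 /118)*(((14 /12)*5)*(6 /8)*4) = -315 /59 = -5.34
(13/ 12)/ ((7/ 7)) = 13/ 12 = 1.08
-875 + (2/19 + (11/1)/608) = -531925/608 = -874.88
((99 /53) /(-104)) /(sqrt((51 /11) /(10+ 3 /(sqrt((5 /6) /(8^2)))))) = -33*sqrt(140250+ 67320*sqrt(30)) /468520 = -0.05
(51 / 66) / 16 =17 / 352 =0.05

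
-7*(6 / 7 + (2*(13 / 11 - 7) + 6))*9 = 3312 / 11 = 301.09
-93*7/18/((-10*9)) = 217/540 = 0.40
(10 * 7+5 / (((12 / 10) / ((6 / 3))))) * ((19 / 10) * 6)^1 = 893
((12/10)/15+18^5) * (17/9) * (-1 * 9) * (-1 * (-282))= -9058589375.52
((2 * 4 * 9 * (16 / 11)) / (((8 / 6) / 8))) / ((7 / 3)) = 20736 / 77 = 269.30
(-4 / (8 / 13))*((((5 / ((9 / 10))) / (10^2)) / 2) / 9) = -13 / 648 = -0.02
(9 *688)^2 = 38340864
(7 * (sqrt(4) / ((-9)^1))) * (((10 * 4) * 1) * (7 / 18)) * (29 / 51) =-56840 / 4131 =-13.76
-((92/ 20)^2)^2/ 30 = -279841/ 18750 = -14.92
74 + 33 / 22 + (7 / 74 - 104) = -1051 / 37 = -28.41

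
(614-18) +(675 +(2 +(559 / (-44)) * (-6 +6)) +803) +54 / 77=159906 / 77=2076.70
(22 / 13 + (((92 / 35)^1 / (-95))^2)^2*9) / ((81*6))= 1344499476445691 / 386114600640234375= 0.00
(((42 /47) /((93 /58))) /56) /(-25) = -29 /72850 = -0.00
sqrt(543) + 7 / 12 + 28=sqrt(543) + 343 / 12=51.89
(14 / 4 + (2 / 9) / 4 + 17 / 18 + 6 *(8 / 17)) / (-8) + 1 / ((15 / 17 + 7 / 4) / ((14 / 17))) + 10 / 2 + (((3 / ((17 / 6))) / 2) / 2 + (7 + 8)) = 957309 / 48688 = 19.66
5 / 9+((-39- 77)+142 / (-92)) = -48433 / 414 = -116.99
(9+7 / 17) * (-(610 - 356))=-40640 / 17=-2390.59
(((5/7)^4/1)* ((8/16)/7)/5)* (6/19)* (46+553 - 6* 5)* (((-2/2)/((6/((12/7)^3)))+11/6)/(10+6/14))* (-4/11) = -290901250/12564795551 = -0.02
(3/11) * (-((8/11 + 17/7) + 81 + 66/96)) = -313581/13552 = -23.14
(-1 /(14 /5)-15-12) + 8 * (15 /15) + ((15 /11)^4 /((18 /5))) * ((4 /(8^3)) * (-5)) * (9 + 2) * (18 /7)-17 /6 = -83188363 /3577728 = -23.25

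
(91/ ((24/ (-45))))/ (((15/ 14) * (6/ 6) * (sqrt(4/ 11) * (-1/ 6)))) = 1911 * sqrt(11)/ 4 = 1584.52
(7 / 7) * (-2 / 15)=-2 / 15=-0.13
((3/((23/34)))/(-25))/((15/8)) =-272/2875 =-0.09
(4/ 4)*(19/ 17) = 19/ 17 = 1.12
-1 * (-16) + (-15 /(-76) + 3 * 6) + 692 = 55191 /76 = 726.20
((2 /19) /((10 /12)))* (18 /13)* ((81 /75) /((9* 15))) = 216 /154375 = 0.00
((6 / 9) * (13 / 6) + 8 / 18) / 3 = 17 / 27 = 0.63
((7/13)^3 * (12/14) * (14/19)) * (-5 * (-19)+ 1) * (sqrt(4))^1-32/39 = 2268064/125229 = 18.11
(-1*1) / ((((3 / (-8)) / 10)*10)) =8 / 3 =2.67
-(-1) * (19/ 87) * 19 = 361/ 87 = 4.15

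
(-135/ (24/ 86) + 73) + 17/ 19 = -31149/ 76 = -409.86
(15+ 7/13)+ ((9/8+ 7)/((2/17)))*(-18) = -127669/104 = -1227.59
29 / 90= 0.32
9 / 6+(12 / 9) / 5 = 53 / 30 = 1.77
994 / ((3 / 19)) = 6295.33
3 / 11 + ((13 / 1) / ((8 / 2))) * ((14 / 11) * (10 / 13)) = 3.45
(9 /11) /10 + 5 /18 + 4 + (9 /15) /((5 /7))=12869 /2475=5.20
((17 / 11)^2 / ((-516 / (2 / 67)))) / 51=-17 / 6274818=-0.00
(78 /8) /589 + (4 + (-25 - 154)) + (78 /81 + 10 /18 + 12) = -10271107 /63612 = -161.46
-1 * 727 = -727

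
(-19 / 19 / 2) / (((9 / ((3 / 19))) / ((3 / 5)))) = -1 / 190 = -0.01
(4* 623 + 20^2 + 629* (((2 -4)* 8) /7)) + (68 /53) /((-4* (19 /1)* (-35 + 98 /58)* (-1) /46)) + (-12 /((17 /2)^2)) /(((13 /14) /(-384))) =1522.95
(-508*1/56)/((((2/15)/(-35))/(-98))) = -466725/2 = -233362.50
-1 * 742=-742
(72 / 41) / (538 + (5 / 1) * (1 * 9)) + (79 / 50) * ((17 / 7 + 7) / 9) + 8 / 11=2.39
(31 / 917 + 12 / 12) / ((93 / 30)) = 9480 / 28427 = 0.33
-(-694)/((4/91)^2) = 2873507/8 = 359188.38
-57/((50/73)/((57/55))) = -237177/2750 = -86.25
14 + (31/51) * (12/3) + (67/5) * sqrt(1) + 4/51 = 29.91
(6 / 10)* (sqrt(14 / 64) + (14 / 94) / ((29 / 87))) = 63 / 235 + 3* sqrt(14) / 40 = 0.55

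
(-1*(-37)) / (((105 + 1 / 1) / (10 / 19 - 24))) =-8251 / 1007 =-8.19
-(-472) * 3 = 1416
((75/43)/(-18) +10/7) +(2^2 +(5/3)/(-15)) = 28285/5418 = 5.22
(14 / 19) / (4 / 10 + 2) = 35 / 114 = 0.31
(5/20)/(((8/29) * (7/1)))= 29/224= 0.13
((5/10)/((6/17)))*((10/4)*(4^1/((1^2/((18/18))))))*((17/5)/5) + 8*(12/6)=769/30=25.63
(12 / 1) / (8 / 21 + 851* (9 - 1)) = 63 / 35744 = 0.00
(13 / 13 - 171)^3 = -4913000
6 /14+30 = 213 /7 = 30.43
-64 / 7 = -9.14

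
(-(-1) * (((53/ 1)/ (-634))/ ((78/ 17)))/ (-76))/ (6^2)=901/ 135300672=0.00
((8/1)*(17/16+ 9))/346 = 161/692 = 0.23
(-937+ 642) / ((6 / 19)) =-5605 / 6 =-934.17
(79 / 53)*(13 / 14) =1027 / 742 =1.38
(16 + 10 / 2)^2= 441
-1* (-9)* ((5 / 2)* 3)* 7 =945 / 2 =472.50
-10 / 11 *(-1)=0.91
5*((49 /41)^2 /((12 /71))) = 852355 /20172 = 42.25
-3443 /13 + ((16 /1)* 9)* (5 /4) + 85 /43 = -46324 /559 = -82.87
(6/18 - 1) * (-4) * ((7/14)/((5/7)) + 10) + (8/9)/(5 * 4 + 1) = 27004/945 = 28.58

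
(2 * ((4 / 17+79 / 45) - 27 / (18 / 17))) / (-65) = 35969 / 49725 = 0.72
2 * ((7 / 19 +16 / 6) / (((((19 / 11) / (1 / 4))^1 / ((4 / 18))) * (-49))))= -0.00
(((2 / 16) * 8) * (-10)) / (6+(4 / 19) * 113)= -0.34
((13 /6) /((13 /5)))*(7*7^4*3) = 84035 /2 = 42017.50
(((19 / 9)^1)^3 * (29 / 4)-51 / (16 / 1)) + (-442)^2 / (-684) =-48887101 / 221616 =-220.59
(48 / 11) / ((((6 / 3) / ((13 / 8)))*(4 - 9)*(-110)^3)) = 39 / 73205000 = 0.00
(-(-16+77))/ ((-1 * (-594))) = -61/ 594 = -0.10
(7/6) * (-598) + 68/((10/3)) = -10159/15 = -677.27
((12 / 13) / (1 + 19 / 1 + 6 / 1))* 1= 0.04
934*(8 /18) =3736 /9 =415.11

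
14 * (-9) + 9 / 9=-125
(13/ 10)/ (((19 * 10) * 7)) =13/ 13300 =0.00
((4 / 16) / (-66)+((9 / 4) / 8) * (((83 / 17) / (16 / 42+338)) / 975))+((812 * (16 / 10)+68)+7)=5179376321167 / 3769022400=1374.20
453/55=8.24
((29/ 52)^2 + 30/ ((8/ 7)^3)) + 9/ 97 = 86036593/ 4196608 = 20.50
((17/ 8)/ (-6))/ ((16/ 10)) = -0.22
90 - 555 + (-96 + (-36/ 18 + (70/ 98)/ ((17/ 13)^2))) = -1138104/ 2023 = -562.58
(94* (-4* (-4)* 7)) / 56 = 188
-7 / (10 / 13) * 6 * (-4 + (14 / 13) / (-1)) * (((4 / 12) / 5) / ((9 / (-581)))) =-89474 / 75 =-1192.99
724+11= 735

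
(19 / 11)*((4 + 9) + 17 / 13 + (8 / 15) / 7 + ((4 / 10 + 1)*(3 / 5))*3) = 2192011 / 75075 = 29.20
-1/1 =-1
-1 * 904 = -904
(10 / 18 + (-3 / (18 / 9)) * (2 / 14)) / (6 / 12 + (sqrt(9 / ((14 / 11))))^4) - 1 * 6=-5.99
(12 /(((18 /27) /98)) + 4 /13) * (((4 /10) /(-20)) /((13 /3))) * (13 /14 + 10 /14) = -13.38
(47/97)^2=0.23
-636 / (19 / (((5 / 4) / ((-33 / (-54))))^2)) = -321975 / 2299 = -140.05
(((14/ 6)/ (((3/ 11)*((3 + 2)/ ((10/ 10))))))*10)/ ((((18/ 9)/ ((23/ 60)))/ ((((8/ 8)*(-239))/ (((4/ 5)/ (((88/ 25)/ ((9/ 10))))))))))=-4655959/ 1215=-3832.07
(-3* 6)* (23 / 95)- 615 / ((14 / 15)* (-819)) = -430061 / 121030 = -3.55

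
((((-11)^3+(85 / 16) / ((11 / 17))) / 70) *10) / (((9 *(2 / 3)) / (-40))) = 1164055 / 924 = 1259.80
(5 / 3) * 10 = 50 / 3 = 16.67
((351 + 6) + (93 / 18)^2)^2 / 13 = 190798969 / 16848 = 11324.73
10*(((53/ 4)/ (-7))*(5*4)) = -2650/ 7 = -378.57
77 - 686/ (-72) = 86.53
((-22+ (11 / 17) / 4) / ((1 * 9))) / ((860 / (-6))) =99 / 5848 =0.02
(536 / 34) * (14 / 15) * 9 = 132.42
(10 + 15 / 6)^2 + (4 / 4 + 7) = 164.25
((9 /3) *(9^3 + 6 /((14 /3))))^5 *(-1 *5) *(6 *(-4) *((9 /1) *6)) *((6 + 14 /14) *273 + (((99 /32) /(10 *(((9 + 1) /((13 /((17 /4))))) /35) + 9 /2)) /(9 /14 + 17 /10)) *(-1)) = 624957901589560808602727.50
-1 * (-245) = 245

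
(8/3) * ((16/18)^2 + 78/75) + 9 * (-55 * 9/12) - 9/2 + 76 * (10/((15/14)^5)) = 33897889/202500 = 167.40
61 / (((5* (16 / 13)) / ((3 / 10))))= 2379 / 800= 2.97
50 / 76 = 25 / 38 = 0.66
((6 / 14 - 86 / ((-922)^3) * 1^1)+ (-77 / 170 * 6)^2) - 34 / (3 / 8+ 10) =7463664360355159 / 1645041093952900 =4.54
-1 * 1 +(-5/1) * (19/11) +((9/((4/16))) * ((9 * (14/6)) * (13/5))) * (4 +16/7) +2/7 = 4753152/385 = 12345.85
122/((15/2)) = 244/15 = 16.27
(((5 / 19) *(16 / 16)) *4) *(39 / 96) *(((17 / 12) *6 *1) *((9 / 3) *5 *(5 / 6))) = 27625 / 608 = 45.44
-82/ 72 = -41/ 36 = -1.14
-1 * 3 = -3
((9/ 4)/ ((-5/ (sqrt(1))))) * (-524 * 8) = 9432/ 5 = 1886.40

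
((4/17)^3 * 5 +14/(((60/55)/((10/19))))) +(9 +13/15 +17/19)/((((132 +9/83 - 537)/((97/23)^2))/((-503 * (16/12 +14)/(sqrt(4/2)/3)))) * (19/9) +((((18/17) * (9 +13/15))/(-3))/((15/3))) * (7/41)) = -7762464511100853368587817673845/92701152414346051235662056807 - 3141601134660724516105375 * sqrt(2)/1986162435093705233926362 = -85.97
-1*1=-1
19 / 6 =3.17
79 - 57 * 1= 22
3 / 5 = 0.60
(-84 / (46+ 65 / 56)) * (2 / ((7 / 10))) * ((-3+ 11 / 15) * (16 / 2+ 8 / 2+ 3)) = 456960 / 2641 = 173.03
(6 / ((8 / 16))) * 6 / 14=36 / 7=5.14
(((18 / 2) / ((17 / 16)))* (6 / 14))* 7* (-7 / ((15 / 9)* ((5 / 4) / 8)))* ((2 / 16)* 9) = -326592 / 425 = -768.45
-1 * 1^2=-1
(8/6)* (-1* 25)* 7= -700/3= -233.33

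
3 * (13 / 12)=13 / 4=3.25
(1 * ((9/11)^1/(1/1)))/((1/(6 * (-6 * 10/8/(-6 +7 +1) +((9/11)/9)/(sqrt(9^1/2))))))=-405/22 +18 * sqrt(2)/121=-18.20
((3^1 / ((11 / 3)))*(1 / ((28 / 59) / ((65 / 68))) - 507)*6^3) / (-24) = 77880933 / 20944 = 3718.53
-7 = -7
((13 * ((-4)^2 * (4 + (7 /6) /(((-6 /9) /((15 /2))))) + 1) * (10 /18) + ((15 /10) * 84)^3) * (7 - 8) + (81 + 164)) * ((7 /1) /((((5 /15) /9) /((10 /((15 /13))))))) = -3274499228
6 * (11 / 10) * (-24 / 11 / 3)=-24 / 5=-4.80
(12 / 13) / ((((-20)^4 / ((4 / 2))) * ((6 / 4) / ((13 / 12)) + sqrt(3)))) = -9 / 610000 + 13 * sqrt(3) / 1220000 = 0.00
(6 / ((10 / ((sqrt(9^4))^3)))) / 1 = 1594323 / 5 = 318864.60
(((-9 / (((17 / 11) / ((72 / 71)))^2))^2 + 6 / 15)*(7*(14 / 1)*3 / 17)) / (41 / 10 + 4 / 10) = 32064849109198472 / 541214297244255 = 59.25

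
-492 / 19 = -25.89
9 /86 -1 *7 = -593 /86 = -6.90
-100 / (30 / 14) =-140 / 3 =-46.67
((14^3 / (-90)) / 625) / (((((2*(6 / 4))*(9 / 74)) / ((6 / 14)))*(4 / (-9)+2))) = -0.04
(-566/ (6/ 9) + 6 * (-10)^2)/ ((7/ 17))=-4233/ 7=-604.71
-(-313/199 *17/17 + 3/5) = 968/995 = 0.97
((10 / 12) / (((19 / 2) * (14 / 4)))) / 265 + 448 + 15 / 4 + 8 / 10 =191401537 / 422940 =452.55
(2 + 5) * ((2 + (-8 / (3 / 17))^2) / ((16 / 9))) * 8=64799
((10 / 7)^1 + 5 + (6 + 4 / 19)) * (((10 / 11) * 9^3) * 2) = 24508980 / 1463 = 16752.55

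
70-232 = -162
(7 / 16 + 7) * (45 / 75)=357 / 80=4.46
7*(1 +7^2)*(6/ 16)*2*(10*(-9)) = -23625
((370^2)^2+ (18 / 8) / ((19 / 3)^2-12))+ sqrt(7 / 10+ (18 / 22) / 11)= sqrt(9370) / 110+ 18966509320081 / 1012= 18741610000.96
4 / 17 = 0.24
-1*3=-3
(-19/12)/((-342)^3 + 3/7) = 133/3360141756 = 0.00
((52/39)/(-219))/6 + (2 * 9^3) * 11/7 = 31610884/13797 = 2291.14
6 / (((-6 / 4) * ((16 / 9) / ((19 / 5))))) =-171 / 20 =-8.55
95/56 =1.70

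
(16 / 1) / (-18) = -8 / 9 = -0.89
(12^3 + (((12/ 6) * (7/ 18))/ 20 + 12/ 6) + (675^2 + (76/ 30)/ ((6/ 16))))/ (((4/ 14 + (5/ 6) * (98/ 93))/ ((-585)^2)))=134485178232.57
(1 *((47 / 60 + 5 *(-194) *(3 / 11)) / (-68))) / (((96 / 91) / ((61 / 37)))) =966334733 / 159413760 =6.06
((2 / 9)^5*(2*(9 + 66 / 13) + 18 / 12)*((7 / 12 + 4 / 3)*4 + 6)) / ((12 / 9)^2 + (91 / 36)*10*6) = 168592 / 117789633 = 0.00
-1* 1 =-1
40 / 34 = 1.18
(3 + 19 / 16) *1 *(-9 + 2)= -469 / 16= -29.31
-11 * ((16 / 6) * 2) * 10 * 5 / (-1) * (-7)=-61600 / 3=-20533.33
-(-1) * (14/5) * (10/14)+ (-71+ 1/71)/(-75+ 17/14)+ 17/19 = 5374505/1393517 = 3.86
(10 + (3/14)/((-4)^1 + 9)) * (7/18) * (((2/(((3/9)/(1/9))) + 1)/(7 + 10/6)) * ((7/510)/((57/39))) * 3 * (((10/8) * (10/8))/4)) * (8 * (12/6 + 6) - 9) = 71225/156672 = 0.45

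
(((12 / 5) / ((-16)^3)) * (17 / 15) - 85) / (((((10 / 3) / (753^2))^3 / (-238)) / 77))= 98137183981345246103641021593 / 12800000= 7666967498542597351846.96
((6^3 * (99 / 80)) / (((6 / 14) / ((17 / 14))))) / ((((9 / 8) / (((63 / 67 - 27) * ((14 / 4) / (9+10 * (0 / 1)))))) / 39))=-89135046 / 335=-266074.76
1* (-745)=-745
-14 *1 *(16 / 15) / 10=-112 / 75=-1.49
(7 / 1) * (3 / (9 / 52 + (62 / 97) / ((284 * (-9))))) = 67685436 / 557041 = 121.51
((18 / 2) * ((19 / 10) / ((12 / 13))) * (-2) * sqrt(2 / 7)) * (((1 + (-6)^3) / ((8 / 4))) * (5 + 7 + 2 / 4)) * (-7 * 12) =-2389725 * sqrt(14) / 4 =-2235383.05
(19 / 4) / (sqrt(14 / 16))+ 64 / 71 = 64 / 71+ 19 * sqrt(14) / 14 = 5.98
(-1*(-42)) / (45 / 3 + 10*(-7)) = -42 / 55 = -0.76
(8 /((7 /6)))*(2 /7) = 96 /49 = 1.96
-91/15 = -6.07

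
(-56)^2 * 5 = 15680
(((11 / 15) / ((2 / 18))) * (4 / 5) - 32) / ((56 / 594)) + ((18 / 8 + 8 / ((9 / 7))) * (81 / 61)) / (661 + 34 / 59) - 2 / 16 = -283.53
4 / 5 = 0.80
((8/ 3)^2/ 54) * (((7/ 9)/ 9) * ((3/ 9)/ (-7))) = -32/ 59049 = -0.00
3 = 3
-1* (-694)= 694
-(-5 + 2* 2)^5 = 1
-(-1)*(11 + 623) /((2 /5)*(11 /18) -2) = -28530 /79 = -361.14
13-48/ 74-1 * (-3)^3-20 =716/ 37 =19.35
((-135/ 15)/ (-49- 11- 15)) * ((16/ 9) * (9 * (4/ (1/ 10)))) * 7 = 2688/ 5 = 537.60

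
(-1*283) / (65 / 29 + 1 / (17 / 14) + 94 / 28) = -1953266 / 44325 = -44.07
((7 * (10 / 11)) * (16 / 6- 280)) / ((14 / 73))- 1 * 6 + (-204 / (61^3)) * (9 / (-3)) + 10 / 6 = -68962028167 / 7490373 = -9206.75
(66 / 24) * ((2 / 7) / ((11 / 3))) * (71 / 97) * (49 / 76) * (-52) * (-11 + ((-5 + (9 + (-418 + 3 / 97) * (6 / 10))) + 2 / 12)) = 4843546799 / 3575420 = 1354.68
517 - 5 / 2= 1029 / 2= 514.50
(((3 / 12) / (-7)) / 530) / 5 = -0.00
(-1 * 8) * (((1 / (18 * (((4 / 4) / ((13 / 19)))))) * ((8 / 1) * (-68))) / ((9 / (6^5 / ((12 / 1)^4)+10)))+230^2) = -651011312 / 1539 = -423009.30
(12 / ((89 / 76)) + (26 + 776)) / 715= 14458 / 12727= 1.14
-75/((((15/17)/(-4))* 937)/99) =33660/937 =35.92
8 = 8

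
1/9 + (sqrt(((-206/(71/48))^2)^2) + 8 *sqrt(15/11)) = 8 *sqrt(165)/11 + 879957937/45369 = 19404.92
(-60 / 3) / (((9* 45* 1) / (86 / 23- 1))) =-28 / 207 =-0.14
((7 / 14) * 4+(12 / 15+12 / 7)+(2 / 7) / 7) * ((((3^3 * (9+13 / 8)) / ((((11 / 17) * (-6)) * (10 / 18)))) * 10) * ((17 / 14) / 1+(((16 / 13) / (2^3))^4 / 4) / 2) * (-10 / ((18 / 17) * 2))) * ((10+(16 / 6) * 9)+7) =1227989667867975 / 862085224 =1424441.15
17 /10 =1.70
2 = 2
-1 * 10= -10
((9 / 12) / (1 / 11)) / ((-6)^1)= -11 / 8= -1.38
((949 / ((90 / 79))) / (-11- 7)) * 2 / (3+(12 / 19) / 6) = -1424449 / 47790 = -29.81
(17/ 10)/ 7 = 17/ 70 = 0.24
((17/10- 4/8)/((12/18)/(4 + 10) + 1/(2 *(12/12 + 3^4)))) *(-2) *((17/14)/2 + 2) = -107748/925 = -116.48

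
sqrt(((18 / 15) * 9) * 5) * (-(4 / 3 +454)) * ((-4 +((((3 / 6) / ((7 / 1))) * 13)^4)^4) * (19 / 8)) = 104418090521638712130831 * sqrt(6) / 8711813351237484544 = 29359.10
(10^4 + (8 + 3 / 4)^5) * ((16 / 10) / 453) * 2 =4184125 / 9664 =432.96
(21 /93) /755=0.00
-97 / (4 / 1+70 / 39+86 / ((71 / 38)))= -268593 / 143498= -1.87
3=3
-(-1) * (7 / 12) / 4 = 7 / 48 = 0.15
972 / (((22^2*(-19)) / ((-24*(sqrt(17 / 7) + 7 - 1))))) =5832*sqrt(119) / 16093 + 34992 / 2299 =19.17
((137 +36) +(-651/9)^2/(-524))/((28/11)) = 8456569/132048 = 64.04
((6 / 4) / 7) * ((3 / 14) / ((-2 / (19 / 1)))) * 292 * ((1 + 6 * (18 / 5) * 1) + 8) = -1909899 / 490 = -3897.75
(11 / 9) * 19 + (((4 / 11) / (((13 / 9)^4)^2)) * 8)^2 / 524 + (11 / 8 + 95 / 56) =34943989131893851269539579 / 1328987352692485541121066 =26.29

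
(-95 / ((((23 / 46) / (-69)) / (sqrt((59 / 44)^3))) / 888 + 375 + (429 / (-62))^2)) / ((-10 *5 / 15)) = 1046642555246508 *sqrt(649) / 31834353152571585401503015 + 2145489240367870146452286 / 31834353152571585401503015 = 0.07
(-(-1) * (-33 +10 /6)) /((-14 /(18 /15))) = 94 /35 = 2.69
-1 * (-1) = 1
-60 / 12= -5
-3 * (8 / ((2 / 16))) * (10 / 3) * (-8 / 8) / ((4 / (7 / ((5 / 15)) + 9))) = 4800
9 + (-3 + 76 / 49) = 370 / 49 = 7.55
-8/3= -2.67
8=8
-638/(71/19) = -12122/71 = -170.73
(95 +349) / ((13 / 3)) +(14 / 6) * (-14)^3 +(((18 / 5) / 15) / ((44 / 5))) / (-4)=-108111637 / 17160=-6300.21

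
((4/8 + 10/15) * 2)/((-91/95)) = -95/39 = -2.44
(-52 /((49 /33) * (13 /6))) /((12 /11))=-726 /49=-14.82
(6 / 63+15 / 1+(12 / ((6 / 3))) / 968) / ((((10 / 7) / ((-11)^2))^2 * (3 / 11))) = 1430075647 / 3600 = 397243.24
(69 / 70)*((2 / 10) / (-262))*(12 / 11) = -207 / 252175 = -0.00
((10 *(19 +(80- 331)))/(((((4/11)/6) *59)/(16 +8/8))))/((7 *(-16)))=81345/826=98.48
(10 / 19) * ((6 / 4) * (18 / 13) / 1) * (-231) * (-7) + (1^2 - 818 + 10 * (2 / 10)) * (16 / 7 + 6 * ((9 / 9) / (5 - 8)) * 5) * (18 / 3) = 68278950 / 1729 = 39490.43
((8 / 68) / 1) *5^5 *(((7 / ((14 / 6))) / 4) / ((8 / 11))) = 103125 / 272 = 379.14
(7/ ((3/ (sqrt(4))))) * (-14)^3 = -38416/ 3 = -12805.33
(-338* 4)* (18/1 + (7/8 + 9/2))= -31603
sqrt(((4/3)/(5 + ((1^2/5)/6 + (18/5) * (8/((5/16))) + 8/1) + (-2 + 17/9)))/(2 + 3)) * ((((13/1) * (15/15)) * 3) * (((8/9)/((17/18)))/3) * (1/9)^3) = 416 * sqrt(1418610)/586027791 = 0.00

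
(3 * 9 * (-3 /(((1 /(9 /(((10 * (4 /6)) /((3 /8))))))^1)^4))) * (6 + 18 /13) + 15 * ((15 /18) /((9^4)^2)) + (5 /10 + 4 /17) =-7511566856082955171 /194832902983680000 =-38.55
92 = 92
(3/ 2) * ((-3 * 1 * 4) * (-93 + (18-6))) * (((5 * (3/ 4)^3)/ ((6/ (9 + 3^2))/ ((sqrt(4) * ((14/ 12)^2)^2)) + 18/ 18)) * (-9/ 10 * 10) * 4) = -2126649735/ 20936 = -101578.61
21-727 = -706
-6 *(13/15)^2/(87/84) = -9464/2175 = -4.35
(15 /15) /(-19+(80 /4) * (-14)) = -1 /299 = -0.00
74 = 74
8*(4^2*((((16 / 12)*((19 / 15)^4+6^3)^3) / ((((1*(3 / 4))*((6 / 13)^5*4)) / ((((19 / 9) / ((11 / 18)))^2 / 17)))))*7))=81356831969406051024168295946944 / 583684530668701171875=139384937744.02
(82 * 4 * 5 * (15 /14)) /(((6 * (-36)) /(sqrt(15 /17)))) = -1025 * sqrt(255) /2142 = -7.64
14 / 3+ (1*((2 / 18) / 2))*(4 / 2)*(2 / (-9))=376 / 81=4.64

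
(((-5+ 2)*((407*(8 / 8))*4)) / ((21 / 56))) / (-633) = 13024 / 633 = 20.58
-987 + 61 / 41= -40406 / 41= -985.51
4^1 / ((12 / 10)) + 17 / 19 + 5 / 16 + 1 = 5053 / 912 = 5.54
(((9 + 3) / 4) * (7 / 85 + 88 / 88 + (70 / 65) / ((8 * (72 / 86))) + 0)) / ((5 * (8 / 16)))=197809 / 132600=1.49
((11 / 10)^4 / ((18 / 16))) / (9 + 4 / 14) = 102487 / 731250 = 0.14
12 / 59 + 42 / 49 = 438 / 413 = 1.06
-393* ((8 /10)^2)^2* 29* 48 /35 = -140046336 /21875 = -6402.12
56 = 56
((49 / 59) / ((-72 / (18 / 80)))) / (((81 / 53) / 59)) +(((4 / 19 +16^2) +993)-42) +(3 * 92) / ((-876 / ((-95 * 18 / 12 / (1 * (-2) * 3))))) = 43127854681 / 35951040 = 1199.63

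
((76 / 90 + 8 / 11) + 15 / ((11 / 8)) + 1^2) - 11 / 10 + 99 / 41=600547 / 40590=14.80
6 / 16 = 3 / 8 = 0.38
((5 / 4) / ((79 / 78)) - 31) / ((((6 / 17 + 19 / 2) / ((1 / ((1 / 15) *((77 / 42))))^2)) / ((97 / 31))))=-12563500140 / 19854043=-632.79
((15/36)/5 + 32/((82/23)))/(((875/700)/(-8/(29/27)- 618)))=-26947022/5945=-4532.72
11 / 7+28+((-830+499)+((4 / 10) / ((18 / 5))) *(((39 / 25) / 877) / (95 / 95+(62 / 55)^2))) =-38132624279 / 126506373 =-301.43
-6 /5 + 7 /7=-1 /5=-0.20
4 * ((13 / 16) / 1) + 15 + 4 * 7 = 185 / 4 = 46.25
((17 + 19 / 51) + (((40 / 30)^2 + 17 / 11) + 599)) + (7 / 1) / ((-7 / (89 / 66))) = 2081357 / 3366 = 618.35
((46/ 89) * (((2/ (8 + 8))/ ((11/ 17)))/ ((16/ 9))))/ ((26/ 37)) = 130203/ 1629056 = 0.08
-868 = -868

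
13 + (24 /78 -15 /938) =162079 /12194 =13.29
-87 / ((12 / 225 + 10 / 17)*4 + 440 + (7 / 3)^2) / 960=-22185 / 109673024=-0.00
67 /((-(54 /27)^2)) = -16.75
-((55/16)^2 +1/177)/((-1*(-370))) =-535681/16765440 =-0.03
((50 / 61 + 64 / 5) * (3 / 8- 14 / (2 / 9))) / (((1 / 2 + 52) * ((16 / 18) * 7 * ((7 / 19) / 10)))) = -59312889 / 836920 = -70.87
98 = 98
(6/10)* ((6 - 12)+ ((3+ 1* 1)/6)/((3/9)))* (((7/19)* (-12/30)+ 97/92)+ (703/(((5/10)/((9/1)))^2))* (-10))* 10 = 119443589238/2185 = 54665258.23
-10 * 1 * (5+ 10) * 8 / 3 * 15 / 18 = -1000 / 3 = -333.33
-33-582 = -615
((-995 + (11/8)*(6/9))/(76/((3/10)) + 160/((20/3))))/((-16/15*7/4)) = 1.92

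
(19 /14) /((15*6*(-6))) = -19 /7560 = -0.00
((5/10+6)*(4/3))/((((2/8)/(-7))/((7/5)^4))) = -1747928/1875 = -932.23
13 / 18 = 0.72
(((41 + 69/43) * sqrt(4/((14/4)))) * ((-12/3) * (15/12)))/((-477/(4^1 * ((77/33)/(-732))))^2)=-128240 * sqrt(14)/2948831129547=-0.00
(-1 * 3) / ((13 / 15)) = -45 / 13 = -3.46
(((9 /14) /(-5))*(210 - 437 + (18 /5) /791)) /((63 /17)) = 15262039 /1937950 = 7.88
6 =6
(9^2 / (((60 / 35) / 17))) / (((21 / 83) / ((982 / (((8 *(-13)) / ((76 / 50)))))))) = -118468971 / 2600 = -45564.99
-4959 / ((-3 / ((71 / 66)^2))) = 2777591 / 1452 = 1912.94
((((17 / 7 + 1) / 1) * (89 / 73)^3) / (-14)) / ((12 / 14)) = -1409938 / 2723119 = -0.52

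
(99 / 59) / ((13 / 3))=297 / 767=0.39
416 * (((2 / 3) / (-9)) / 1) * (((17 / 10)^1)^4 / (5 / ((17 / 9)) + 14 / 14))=-36916282 / 523125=-70.57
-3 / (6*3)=-1 / 6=-0.17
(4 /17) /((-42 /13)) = -26 /357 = -0.07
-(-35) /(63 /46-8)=-322 /61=-5.28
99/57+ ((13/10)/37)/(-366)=4468613/2572980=1.74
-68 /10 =-34 /5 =-6.80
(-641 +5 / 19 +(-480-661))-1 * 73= -35240 / 19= -1854.74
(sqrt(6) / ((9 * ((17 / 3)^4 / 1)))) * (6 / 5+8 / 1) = 414 * sqrt(6) / 417605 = 0.00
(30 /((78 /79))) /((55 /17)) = 1343 /143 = 9.39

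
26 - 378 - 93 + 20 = -425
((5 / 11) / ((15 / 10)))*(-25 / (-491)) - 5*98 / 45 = -528548 / 48609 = -10.87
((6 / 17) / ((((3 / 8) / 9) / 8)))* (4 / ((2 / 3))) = 6912 / 17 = 406.59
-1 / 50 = -0.02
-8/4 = -2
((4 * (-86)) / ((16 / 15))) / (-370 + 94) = 215 / 184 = 1.17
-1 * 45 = -45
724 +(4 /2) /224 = 81089 /112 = 724.01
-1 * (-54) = 54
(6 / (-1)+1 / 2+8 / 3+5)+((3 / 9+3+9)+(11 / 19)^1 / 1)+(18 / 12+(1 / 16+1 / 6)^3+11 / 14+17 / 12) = 276426623 / 14708736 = 18.79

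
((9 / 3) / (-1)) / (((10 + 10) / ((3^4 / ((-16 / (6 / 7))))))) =729 / 1120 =0.65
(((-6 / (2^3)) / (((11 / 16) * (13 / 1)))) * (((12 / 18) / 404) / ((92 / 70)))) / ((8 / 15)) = -525 / 2657512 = -0.00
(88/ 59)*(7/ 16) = 0.65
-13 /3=-4.33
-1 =-1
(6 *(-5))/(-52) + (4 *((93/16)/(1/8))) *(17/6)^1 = 13717/26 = 527.58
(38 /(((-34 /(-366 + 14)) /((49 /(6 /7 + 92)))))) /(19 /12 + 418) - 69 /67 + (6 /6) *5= 4.46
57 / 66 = 19 / 22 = 0.86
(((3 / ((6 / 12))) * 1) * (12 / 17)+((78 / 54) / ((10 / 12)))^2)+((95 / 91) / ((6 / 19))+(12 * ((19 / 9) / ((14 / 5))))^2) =450294233 / 4873050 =92.41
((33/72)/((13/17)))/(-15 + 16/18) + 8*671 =5367.96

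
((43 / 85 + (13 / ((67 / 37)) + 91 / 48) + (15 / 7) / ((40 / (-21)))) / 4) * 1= 2311483 / 1093440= 2.11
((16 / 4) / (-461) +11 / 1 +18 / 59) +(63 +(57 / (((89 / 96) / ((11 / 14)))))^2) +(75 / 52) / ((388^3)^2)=4509985121274640272679973751573 / 1872935095113772997601968128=2407.98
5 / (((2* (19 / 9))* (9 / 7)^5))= 84035 / 249318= 0.34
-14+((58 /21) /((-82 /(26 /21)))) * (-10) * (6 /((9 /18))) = -54218 /6027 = -9.00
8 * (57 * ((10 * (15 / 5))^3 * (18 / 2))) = 110808000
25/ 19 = 1.32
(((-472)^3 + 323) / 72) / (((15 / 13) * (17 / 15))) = -1116828.78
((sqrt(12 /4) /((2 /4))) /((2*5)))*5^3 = 43.30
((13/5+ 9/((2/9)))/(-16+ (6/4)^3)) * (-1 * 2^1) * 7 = 24136/505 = 47.79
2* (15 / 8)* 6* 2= 45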